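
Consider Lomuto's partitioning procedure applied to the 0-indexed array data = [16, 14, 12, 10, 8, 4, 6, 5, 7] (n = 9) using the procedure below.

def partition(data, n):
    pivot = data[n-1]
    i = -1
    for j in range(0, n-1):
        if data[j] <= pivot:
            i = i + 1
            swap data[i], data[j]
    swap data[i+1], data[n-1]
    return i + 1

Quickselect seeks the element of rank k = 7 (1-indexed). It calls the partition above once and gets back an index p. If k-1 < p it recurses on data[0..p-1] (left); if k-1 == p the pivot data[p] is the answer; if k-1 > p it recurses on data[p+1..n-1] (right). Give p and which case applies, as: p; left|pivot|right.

pivot = data[8] = 7; i = -1
j=0: data[0]=16 > 7 → no swap
j=1: data[1]=14 > 7 → no swap
j=2: data[2]=12 > 7 → no swap
j=3: data[3]=10 > 7 → no swap
j=4: data[4]=8 > 7 → no swap
j=5: data[5]=4 ≤ 7 → i=0, swap data[0],data[5] → [4, 14, 12, 10, 8, 16, 6, 5, 7]
j=6: data[6]=6 ≤ 7 → i=1, swap data[1],data[6] → [4, 6, 12, 10, 8, 16, 14, 5, 7]
j=7: data[7]=5 ≤ 7 → i=2, swap data[2],data[7] → [4, 6, 5, 10, 8, 16, 14, 12, 7]
final swap data[3],data[8] → [4, 6, 5, 7, 8, 16, 14, 12, 10]; return 3
p = 3; k-1 = 6 > 3 ⇒ right

3; right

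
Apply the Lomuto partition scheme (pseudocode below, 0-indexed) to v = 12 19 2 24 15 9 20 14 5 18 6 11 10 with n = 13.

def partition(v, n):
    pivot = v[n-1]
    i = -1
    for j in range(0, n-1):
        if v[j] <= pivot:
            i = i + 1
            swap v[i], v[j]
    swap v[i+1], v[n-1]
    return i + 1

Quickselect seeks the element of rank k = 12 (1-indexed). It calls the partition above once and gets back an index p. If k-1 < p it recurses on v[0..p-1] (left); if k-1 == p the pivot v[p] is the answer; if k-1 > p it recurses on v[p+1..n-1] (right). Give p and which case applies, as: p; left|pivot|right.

4; right

pivot=10, i=-1
j=0: 12>10, skip
j=1: 19>10, skip
j=2: 2≤10, i=0, swap(0,2) ⇒ 2 19 12 24 15 9 20 14 5 18 6 11 10
j=3: 24>10, skip
j=4: 15>10, skip
j=5: 9≤10, i=1, swap(1,5) ⇒ 2 9 12 24 15 19 20 14 5 18 6 11 10
j=6: 20>10, skip
j=7: 14>10, skip
j=8: 5≤10, i=2, swap(2,8) ⇒ 2 9 5 24 15 19 20 14 12 18 6 11 10
j=9: 18>10, skip
j=10: 6≤10, i=3, swap(3,10) ⇒ 2 9 5 6 15 19 20 14 12 18 24 11 10
j=11: 11>10, skip
swap(4,12) ⇒ 2 9 5 6 10 19 20 14 12 18 24 11 15; return 4
p = 4; k-1 = 11 > 4 ⇒ right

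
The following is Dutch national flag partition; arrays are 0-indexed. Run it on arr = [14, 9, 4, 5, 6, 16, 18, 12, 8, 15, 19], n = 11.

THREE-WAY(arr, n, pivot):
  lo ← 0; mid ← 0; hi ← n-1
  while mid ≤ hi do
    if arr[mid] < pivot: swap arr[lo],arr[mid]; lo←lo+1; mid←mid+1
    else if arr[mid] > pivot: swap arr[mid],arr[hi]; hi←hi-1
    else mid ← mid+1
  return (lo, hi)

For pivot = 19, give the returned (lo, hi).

pivot = 19; lo=0, mid=0, hi=10
arr[mid]=14<19: swap arr[0],arr[0]; lo=1,mid=1 → [14, 9, 4, 5, 6, 16, 18, 12, 8, 15, 19]
arr[mid]=9<19: swap arr[1],arr[1]; lo=2,mid=2 → [14, 9, 4, 5, 6, 16, 18, 12, 8, 15, 19]
arr[mid]=4<19: swap arr[2],arr[2]; lo=3,mid=3 → [14, 9, 4, 5, 6, 16, 18, 12, 8, 15, 19]
arr[mid]=5<19: swap arr[3],arr[3]; lo=4,mid=4 → [14, 9, 4, 5, 6, 16, 18, 12, 8, 15, 19]
arr[mid]=6<19: swap arr[4],arr[4]; lo=5,mid=5 → [14, 9, 4, 5, 6, 16, 18, 12, 8, 15, 19]
arr[mid]=16<19: swap arr[5],arr[5]; lo=6,mid=6 → [14, 9, 4, 5, 6, 16, 18, 12, 8, 15, 19]
arr[mid]=18<19: swap arr[6],arr[6]; lo=7,mid=7 → [14, 9, 4, 5, 6, 16, 18, 12, 8, 15, 19]
arr[mid]=12<19: swap arr[7],arr[7]; lo=8,mid=8 → [14, 9, 4, 5, 6, 16, 18, 12, 8, 15, 19]
arr[mid]=8<19: swap arr[8],arr[8]; lo=9,mid=9 → [14, 9, 4, 5, 6, 16, 18, 12, 8, 15, 19]
arr[mid]=15<19: swap arr[9],arr[9]; lo=10,mid=10 → [14, 9, 4, 5, 6, 16, 18, 12, 8, 15, 19]
arr[mid]=19=19: mid=11
end: lo=10, hi=10; arr = [14, 9, 4, 5, 6, 16, 18, 12, 8, 15, 19]

(10, 10)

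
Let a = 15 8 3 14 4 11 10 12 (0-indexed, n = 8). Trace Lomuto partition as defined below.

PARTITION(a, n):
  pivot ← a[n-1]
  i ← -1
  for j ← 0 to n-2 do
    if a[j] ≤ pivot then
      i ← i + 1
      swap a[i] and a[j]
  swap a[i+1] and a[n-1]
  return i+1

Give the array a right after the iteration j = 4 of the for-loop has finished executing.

8 3 4 14 15 11 10 12

pivot=12, i=-1
j=0: 15>12, skip
j=1: 8≤12, i=0, swap(0,1) ⇒ 8 15 3 14 4 11 10 12
j=2: 3≤12, i=1, swap(1,2) ⇒ 8 3 15 14 4 11 10 12
j=3: 14>12, skip
j=4: 4≤12, i=2, swap(2,4) ⇒ 8 3 4 14 15 11 10 12
(after j=4) a = 8 3 4 14 15 11 10 12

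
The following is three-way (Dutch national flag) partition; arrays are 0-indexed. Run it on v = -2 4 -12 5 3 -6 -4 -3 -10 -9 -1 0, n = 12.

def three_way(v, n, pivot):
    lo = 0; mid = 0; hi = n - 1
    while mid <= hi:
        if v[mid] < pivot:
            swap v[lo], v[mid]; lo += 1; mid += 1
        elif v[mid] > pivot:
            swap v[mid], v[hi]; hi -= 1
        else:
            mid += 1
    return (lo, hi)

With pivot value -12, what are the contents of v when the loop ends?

-12 4 5 3 -6 -4 -3 -10 -9 -1 0 -2

lo=0 mid=0 hi=11
-2>-12: swap(0,11), hi=10 ⇒ 0 4 -12 5 3 -6 -4 -3 -10 -9 -1 -2
0>-12: swap(0,10), hi=9 ⇒ -1 4 -12 5 3 -6 -4 -3 -10 -9 0 -2
-1>-12: swap(0,9), hi=8 ⇒ -9 4 -12 5 3 -6 -4 -3 -10 -1 0 -2
-9>-12: swap(0,8), hi=7 ⇒ -10 4 -12 5 3 -6 -4 -3 -9 -1 0 -2
-10>-12: swap(0,7), hi=6 ⇒ -3 4 -12 5 3 -6 -4 -10 -9 -1 0 -2
-3>-12: swap(0,6), hi=5 ⇒ -4 4 -12 5 3 -6 -3 -10 -9 -1 0 -2
-4>-12: swap(0,5), hi=4 ⇒ -6 4 -12 5 3 -4 -3 -10 -9 -1 0 -2
-6>-12: swap(0,4), hi=3 ⇒ 3 4 -12 5 -6 -4 -3 -10 -9 -1 0 -2
3>-12: swap(0,3), hi=2 ⇒ 5 4 -12 3 -6 -4 -3 -10 -9 -1 0 -2
5>-12: swap(0,2), hi=1 ⇒ -12 4 5 3 -6 -4 -3 -10 -9 -1 0 -2
-12=-12: mid=1
4>-12: swap(1,1), hi=0 ⇒ -12 4 5 3 -6 -4 -3 -10 -9 -1 0 -2
done. lo=0 hi=0; v=-12 4 5 3 -6 -4 -3 -10 -9 -1 0 -2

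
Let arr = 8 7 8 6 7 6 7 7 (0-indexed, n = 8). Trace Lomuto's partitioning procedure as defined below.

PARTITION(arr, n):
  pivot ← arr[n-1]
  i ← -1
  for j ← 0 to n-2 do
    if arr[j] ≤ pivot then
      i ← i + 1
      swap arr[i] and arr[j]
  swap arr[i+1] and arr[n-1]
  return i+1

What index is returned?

5

pivot = arr[7] = 7; i = -1
j=0: arr[0]=8 > 7 → no swap
j=1: arr[1]=7 ≤ 7 → i=0, swap arr[0],arr[1] → 7 8 8 6 7 6 7 7
j=2: arr[2]=8 > 7 → no swap
j=3: arr[3]=6 ≤ 7 → i=1, swap arr[1],arr[3] → 7 6 8 8 7 6 7 7
j=4: arr[4]=7 ≤ 7 → i=2, swap arr[2],arr[4] → 7 6 7 8 8 6 7 7
j=5: arr[5]=6 ≤ 7 → i=3, swap arr[3],arr[5] → 7 6 7 6 8 8 7 7
j=6: arr[6]=7 ≤ 7 → i=4, swap arr[4],arr[6] → 7 6 7 6 7 8 8 7
final swap arr[5],arr[7] → 7 6 7 6 7 7 8 8; return 5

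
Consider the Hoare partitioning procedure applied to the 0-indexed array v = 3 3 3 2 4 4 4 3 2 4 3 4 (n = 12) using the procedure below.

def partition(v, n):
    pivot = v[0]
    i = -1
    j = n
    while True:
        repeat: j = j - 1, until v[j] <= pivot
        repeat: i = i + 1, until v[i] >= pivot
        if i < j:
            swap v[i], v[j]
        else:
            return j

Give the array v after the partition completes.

3 2 3 2 4 4 4 3 3 4 3 4

pivot = v[0] = 3; i = -1, j = 12
j→10 (v[10]=3≤3), i→0 (v[0]=3≥3); i<j, swap → 3 3 3 2 4 4 4 3 2 4 3 4
j→8 (v[8]=2≤3), i→1 (v[1]=3≥3); i<j, swap → 3 2 3 2 4 4 4 3 3 4 3 4
j→7 (v[7]=3≤3), i→2 (v[2]=3≥3); i<j, swap → 3 2 3 2 4 4 4 3 3 4 3 4
j→3, i→4; i≥j, return j=3. v = 3 2 3 2 4 4 4 3 3 4 3 4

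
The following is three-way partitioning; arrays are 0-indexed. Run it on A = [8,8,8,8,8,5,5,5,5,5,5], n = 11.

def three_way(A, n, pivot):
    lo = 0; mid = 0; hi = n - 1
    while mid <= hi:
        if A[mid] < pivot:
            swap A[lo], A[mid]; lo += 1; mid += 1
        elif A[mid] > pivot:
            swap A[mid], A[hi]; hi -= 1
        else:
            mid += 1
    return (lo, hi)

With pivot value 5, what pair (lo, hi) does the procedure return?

(0, 5)

lo=0 mid=0 hi=10
8>5: swap(0,10), hi=9 ⇒ [5,8,8,8,8,5,5,5,5,5,8]
5=5: mid=1
8>5: swap(1,9), hi=8 ⇒ [5,5,8,8,8,5,5,5,5,8,8]
5=5: mid=2
8>5: swap(2,8), hi=7 ⇒ [5,5,5,8,8,5,5,5,8,8,8]
5=5: mid=3
8>5: swap(3,7), hi=6 ⇒ [5,5,5,5,8,5,5,8,8,8,8]
5=5: mid=4
8>5: swap(4,6), hi=5 ⇒ [5,5,5,5,5,5,8,8,8,8,8]
5=5: mid=5
5=5: mid=6
done. lo=0 hi=5; A=[5,5,5,5,5,5,8,8,8,8,8]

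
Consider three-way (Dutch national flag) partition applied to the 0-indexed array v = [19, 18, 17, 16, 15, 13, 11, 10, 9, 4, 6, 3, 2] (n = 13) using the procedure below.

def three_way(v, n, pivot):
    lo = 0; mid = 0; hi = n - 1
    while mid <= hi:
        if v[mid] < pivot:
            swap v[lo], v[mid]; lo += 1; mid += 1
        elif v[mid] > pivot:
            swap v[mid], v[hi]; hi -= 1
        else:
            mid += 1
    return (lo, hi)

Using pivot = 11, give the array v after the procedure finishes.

lo=0 mid=0 hi=12
19>11: swap(0,12), hi=11 ⇒ [2, 18, 17, 16, 15, 13, 11, 10, 9, 4, 6, 3, 19]
2<11: swap(0,0), lo=1 mid=1 ⇒ [2, 18, 17, 16, 15, 13, 11, 10, 9, 4, 6, 3, 19]
18>11: swap(1,11), hi=10 ⇒ [2, 3, 17, 16, 15, 13, 11, 10, 9, 4, 6, 18, 19]
3<11: swap(1,1), lo=2 mid=2 ⇒ [2, 3, 17, 16, 15, 13, 11, 10, 9, 4, 6, 18, 19]
17>11: swap(2,10), hi=9 ⇒ [2, 3, 6, 16, 15, 13, 11, 10, 9, 4, 17, 18, 19]
6<11: swap(2,2), lo=3 mid=3 ⇒ [2, 3, 6, 16, 15, 13, 11, 10, 9, 4, 17, 18, 19]
16>11: swap(3,9), hi=8 ⇒ [2, 3, 6, 4, 15, 13, 11, 10, 9, 16, 17, 18, 19]
4<11: swap(3,3), lo=4 mid=4 ⇒ [2, 3, 6, 4, 15, 13, 11, 10, 9, 16, 17, 18, 19]
15>11: swap(4,8), hi=7 ⇒ [2, 3, 6, 4, 9, 13, 11, 10, 15, 16, 17, 18, 19]
9<11: swap(4,4), lo=5 mid=5 ⇒ [2, 3, 6, 4, 9, 13, 11, 10, 15, 16, 17, 18, 19]
13>11: swap(5,7), hi=6 ⇒ [2, 3, 6, 4, 9, 10, 11, 13, 15, 16, 17, 18, 19]
10<11: swap(5,5), lo=6 mid=6 ⇒ [2, 3, 6, 4, 9, 10, 11, 13, 15, 16, 17, 18, 19]
11=11: mid=7
done. lo=6 hi=6; v=[2, 3, 6, 4, 9, 10, 11, 13, 15, 16, 17, 18, 19]

[2, 3, 6, 4, 9, 10, 11, 13, 15, 16, 17, 18, 19]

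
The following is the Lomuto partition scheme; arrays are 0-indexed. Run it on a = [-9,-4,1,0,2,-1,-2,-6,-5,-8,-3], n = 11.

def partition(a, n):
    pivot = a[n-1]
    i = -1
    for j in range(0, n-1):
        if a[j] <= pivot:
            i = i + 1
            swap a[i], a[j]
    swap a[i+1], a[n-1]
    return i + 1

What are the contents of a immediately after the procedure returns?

pivot = a[10] = -3; i = -1
j=0: a[0]=-9 ≤ -3 → i=0, swap a[0],a[0] (no change) → [-9,-4,1,0,2,-1,-2,-6,-5,-8,-3]
j=1: a[1]=-4 ≤ -3 → i=1, swap a[1],a[1] (no change) → [-9,-4,1,0,2,-1,-2,-6,-5,-8,-3]
j=2: a[2]=1 > -3 → no swap
j=3: a[3]=0 > -3 → no swap
j=4: a[4]=2 > -3 → no swap
j=5: a[5]=-1 > -3 → no swap
j=6: a[6]=-2 > -3 → no swap
j=7: a[7]=-6 ≤ -3 → i=2, swap a[2],a[7] → [-9,-4,-6,0,2,-1,-2,1,-5,-8,-3]
j=8: a[8]=-5 ≤ -3 → i=3, swap a[3],a[8] → [-9,-4,-6,-5,2,-1,-2,1,0,-8,-3]
j=9: a[9]=-8 ≤ -3 → i=4, swap a[4],a[9] → [-9,-4,-6,-5,-8,-1,-2,1,0,2,-3]
final swap a[5],a[10] → [-9,-4,-6,-5,-8,-3,-2,1,0,2,-1]; return 5

[-9,-4,-6,-5,-8,-3,-2,1,0,2,-1]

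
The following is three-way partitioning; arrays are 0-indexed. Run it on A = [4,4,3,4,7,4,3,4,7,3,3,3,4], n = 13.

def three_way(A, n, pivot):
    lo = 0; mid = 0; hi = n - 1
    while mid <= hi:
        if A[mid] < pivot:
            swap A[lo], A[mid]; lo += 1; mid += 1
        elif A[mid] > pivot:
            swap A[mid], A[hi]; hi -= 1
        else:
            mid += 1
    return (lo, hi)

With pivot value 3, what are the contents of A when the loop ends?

[3,3,3,3,3,4,4,7,7,4,4,4,4]

pivot = 3; lo=0, mid=0, hi=12
A[mid]=4>3: swap A[0],A[12]; hi=11 → [4,4,3,4,7,4,3,4,7,3,3,3,4]
A[mid]=4>3: swap A[0],A[11]; hi=10 → [3,4,3,4,7,4,3,4,7,3,3,4,4]
A[mid]=3=3: mid=1
A[mid]=4>3: swap A[1],A[10]; hi=9 → [3,3,3,4,7,4,3,4,7,3,4,4,4]
A[mid]=3=3: mid=2
A[mid]=3=3: mid=3
A[mid]=4>3: swap A[3],A[9]; hi=8 → [3,3,3,3,7,4,3,4,7,4,4,4,4]
A[mid]=3=3: mid=4
A[mid]=7>3: swap A[4],A[8]; hi=7 → [3,3,3,3,7,4,3,4,7,4,4,4,4]
A[mid]=7>3: swap A[4],A[7]; hi=6 → [3,3,3,3,4,4,3,7,7,4,4,4,4]
A[mid]=4>3: swap A[4],A[6]; hi=5 → [3,3,3,3,3,4,4,7,7,4,4,4,4]
A[mid]=3=3: mid=5
A[mid]=4>3: swap A[5],A[5]; hi=4 → [3,3,3,3,3,4,4,7,7,4,4,4,4]
end: lo=0, hi=4; A = [3,3,3,3,3,4,4,7,7,4,4,4,4]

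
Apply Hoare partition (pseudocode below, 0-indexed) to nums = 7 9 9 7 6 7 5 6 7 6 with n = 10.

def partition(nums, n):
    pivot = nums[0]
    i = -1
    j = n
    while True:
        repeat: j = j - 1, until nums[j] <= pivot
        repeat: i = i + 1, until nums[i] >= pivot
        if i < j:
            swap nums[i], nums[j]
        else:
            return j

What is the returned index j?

5

pivot=7
j stops at 9 (6), i stops at 0 (7); swap ⇒ 6 9 9 7 6 7 5 6 7 7
j stops at 8 (7), i stops at 1 (9); swap ⇒ 6 7 9 7 6 7 5 6 9 7
j stops at 7 (6), i stops at 2 (9); swap ⇒ 6 7 6 7 6 7 5 9 9 7
j stops at 6 (5), i stops at 3 (7); swap ⇒ 6 7 6 5 6 7 7 9 9 7
j stops at 5, i stops at 5; i≥j ⇒ return 5. nums=6 7 6 5 6 7 7 9 9 7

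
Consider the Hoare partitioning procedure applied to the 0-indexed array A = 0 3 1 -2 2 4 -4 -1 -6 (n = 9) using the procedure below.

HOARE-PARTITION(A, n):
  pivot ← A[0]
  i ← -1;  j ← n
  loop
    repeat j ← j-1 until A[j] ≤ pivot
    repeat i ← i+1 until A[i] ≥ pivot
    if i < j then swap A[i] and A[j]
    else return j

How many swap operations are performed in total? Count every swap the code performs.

pivot=0
j stops at 8 (-6), i stops at 0 (0); swap ⇒ -6 3 1 -2 2 4 -4 -1 0
j stops at 7 (-1), i stops at 1 (3); swap ⇒ -6 -1 1 -2 2 4 -4 3 0
j stops at 6 (-4), i stops at 2 (1); swap ⇒ -6 -1 -4 -2 2 4 1 3 0
j stops at 3, i stops at 4; i≥j ⇒ return 3. A=-6 -1 -4 -2 2 4 1 3 0

3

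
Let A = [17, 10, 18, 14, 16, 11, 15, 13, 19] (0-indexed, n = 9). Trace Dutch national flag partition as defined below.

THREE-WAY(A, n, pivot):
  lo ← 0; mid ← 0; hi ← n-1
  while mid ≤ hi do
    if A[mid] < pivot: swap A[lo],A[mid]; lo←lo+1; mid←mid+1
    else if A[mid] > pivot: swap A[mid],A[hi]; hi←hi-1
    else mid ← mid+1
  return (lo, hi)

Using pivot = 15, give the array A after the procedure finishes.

[13, 10, 14, 11, 15, 16, 18, 19, 17]

lo=0 mid=0 hi=8
17>15: swap(0,8), hi=7 ⇒ [19, 10, 18, 14, 16, 11, 15, 13, 17]
19>15: swap(0,7), hi=6 ⇒ [13, 10, 18, 14, 16, 11, 15, 19, 17]
13<15: swap(0,0), lo=1 mid=1 ⇒ [13, 10, 18, 14, 16, 11, 15, 19, 17]
10<15: swap(1,1), lo=2 mid=2 ⇒ [13, 10, 18, 14, 16, 11, 15, 19, 17]
18>15: swap(2,6), hi=5 ⇒ [13, 10, 15, 14, 16, 11, 18, 19, 17]
15=15: mid=3
14<15: swap(2,3), lo=3 mid=4 ⇒ [13, 10, 14, 15, 16, 11, 18, 19, 17]
16>15: swap(4,5), hi=4 ⇒ [13, 10, 14, 15, 11, 16, 18, 19, 17]
11<15: swap(3,4), lo=4 mid=5 ⇒ [13, 10, 14, 11, 15, 16, 18, 19, 17]
done. lo=4 hi=4; A=[13, 10, 14, 11, 15, 16, 18, 19, 17]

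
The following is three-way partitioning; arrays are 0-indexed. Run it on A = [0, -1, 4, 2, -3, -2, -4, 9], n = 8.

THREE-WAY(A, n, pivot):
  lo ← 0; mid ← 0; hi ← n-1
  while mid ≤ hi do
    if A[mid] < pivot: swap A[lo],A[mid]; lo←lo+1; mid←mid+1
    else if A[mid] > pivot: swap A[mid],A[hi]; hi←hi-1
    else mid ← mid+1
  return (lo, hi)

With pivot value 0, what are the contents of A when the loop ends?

lo=0 mid=0 hi=7
0=0: mid=1
-1<0: swap(0,1), lo=1 mid=2 ⇒ [-1, 0, 4, 2, -3, -2, -4, 9]
4>0: swap(2,7), hi=6 ⇒ [-1, 0, 9, 2, -3, -2, -4, 4]
9>0: swap(2,6), hi=5 ⇒ [-1, 0, -4, 2, -3, -2, 9, 4]
-4<0: swap(1,2), lo=2 mid=3 ⇒ [-1, -4, 0, 2, -3, -2, 9, 4]
2>0: swap(3,5), hi=4 ⇒ [-1, -4, 0, -2, -3, 2, 9, 4]
-2<0: swap(2,3), lo=3 mid=4 ⇒ [-1, -4, -2, 0, -3, 2, 9, 4]
-3<0: swap(3,4), lo=4 mid=5 ⇒ [-1, -4, -2, -3, 0, 2, 9, 4]
done. lo=4 hi=4; A=[-1, -4, -2, -3, 0, 2, 9, 4]

[-1, -4, -2, -3, 0, 2, 9, 4]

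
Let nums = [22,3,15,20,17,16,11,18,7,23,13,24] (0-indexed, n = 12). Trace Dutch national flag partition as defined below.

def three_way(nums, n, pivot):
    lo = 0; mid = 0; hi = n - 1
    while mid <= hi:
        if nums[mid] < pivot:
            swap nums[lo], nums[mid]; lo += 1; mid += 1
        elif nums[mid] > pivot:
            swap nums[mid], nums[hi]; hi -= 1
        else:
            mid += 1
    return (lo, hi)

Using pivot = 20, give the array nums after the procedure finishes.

lo=0 mid=0 hi=11
22>20: swap(0,11), hi=10 ⇒ [24,3,15,20,17,16,11,18,7,23,13,22]
24>20: swap(0,10), hi=9 ⇒ [13,3,15,20,17,16,11,18,7,23,24,22]
13<20: swap(0,0), lo=1 mid=1 ⇒ [13,3,15,20,17,16,11,18,7,23,24,22]
3<20: swap(1,1), lo=2 mid=2 ⇒ [13,3,15,20,17,16,11,18,7,23,24,22]
15<20: swap(2,2), lo=3 mid=3 ⇒ [13,3,15,20,17,16,11,18,7,23,24,22]
20=20: mid=4
17<20: swap(3,4), lo=4 mid=5 ⇒ [13,3,15,17,20,16,11,18,7,23,24,22]
16<20: swap(4,5), lo=5 mid=6 ⇒ [13,3,15,17,16,20,11,18,7,23,24,22]
11<20: swap(5,6), lo=6 mid=7 ⇒ [13,3,15,17,16,11,20,18,7,23,24,22]
18<20: swap(6,7), lo=7 mid=8 ⇒ [13,3,15,17,16,11,18,20,7,23,24,22]
7<20: swap(7,8), lo=8 mid=9 ⇒ [13,3,15,17,16,11,18,7,20,23,24,22]
23>20: swap(9,9), hi=8 ⇒ [13,3,15,17,16,11,18,7,20,23,24,22]
done. lo=8 hi=8; nums=[13,3,15,17,16,11,18,7,20,23,24,22]

[13,3,15,17,16,11,18,7,20,23,24,22]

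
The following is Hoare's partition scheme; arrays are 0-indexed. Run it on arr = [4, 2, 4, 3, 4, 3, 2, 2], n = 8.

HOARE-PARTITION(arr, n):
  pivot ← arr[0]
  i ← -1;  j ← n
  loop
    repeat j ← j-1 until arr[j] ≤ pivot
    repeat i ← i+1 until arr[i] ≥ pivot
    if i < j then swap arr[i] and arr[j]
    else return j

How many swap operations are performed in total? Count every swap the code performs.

3

pivot=4
j stops at 7 (2), i stops at 0 (4); swap ⇒ [2, 2, 4, 3, 4, 3, 2, 4]
j stops at 6 (2), i stops at 2 (4); swap ⇒ [2, 2, 2, 3, 4, 3, 4, 4]
j stops at 5 (3), i stops at 4 (4); swap ⇒ [2, 2, 2, 3, 3, 4, 4, 4]
j stops at 4, i stops at 5; i≥j ⇒ return 4. arr=[2, 2, 2, 3, 3, 4, 4, 4]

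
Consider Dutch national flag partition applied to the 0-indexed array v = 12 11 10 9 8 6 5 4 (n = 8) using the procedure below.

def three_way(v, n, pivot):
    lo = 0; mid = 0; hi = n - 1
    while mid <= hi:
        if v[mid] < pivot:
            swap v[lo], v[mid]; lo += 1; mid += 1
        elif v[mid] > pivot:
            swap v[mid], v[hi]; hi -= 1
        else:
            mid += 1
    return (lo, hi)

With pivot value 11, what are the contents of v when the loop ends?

lo=0 mid=0 hi=7
12>11: swap(0,7), hi=6 ⇒ 4 11 10 9 8 6 5 12
4<11: swap(0,0), lo=1 mid=1 ⇒ 4 11 10 9 8 6 5 12
11=11: mid=2
10<11: swap(1,2), lo=2 mid=3 ⇒ 4 10 11 9 8 6 5 12
9<11: swap(2,3), lo=3 mid=4 ⇒ 4 10 9 11 8 6 5 12
8<11: swap(3,4), lo=4 mid=5 ⇒ 4 10 9 8 11 6 5 12
6<11: swap(4,5), lo=5 mid=6 ⇒ 4 10 9 8 6 11 5 12
5<11: swap(5,6), lo=6 mid=7 ⇒ 4 10 9 8 6 5 11 12
done. lo=6 hi=6; v=4 10 9 8 6 5 11 12

4 10 9 8 6 5 11 12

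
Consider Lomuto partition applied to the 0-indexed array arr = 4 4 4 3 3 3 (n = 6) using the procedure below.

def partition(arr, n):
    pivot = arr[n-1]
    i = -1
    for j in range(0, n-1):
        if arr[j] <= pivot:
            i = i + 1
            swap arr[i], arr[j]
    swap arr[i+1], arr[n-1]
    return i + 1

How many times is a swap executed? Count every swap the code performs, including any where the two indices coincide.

pivot = arr[5] = 3; i = -1
j=0: arr[0]=4 > 3 → no swap
j=1: arr[1]=4 > 3 → no swap
j=2: arr[2]=4 > 3 → no swap
j=3: arr[3]=3 ≤ 3 → i=0, swap arr[0],arr[3] → 3 4 4 4 3 3
j=4: arr[4]=3 ≤ 3 → i=1, swap arr[1],arr[4] → 3 3 4 4 4 3
final swap arr[2],arr[5] → 3 3 3 4 4 4; return 2

3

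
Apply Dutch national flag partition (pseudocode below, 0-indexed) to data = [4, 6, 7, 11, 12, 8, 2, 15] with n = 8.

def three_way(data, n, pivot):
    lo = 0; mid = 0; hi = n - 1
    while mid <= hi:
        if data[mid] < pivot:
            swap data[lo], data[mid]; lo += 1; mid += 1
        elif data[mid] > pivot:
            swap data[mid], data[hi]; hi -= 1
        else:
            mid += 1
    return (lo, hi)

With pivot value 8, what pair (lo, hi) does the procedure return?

lo=0 mid=0 hi=7
4<8: swap(0,0), lo=1 mid=1 ⇒ [4, 6, 7, 11, 12, 8, 2, 15]
6<8: swap(1,1), lo=2 mid=2 ⇒ [4, 6, 7, 11, 12, 8, 2, 15]
7<8: swap(2,2), lo=3 mid=3 ⇒ [4, 6, 7, 11, 12, 8, 2, 15]
11>8: swap(3,7), hi=6 ⇒ [4, 6, 7, 15, 12, 8, 2, 11]
15>8: swap(3,6), hi=5 ⇒ [4, 6, 7, 2, 12, 8, 15, 11]
2<8: swap(3,3), lo=4 mid=4 ⇒ [4, 6, 7, 2, 12, 8, 15, 11]
12>8: swap(4,5), hi=4 ⇒ [4, 6, 7, 2, 8, 12, 15, 11]
8=8: mid=5
done. lo=4 hi=4; data=[4, 6, 7, 2, 8, 12, 15, 11]

(4, 4)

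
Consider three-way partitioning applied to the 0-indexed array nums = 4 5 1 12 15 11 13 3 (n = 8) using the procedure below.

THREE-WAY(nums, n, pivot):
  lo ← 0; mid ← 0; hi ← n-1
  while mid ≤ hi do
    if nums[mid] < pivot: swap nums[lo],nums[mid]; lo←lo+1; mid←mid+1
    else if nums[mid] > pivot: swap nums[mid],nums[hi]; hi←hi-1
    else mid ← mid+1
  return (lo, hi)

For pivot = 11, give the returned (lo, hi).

pivot = 11; lo=0, mid=0, hi=7
nums[mid]=4<11: swap nums[0],nums[0]; lo=1,mid=1 → 4 5 1 12 15 11 13 3
nums[mid]=5<11: swap nums[1],nums[1]; lo=2,mid=2 → 4 5 1 12 15 11 13 3
nums[mid]=1<11: swap nums[2],nums[2]; lo=3,mid=3 → 4 5 1 12 15 11 13 3
nums[mid]=12>11: swap nums[3],nums[7]; hi=6 → 4 5 1 3 15 11 13 12
nums[mid]=3<11: swap nums[3],nums[3]; lo=4,mid=4 → 4 5 1 3 15 11 13 12
nums[mid]=15>11: swap nums[4],nums[6]; hi=5 → 4 5 1 3 13 11 15 12
nums[mid]=13>11: swap nums[4],nums[5]; hi=4 → 4 5 1 3 11 13 15 12
nums[mid]=11=11: mid=5
end: lo=4, hi=4; nums = 4 5 1 3 11 13 15 12

(4, 4)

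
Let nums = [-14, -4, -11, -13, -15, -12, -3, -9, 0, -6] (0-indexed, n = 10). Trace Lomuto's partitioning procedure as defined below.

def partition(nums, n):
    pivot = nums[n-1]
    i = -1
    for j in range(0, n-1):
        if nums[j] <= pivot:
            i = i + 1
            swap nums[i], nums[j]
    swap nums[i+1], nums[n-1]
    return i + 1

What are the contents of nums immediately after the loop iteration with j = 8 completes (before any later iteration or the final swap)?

pivot = nums[9] = -6; i = -1
j=0: nums[0]=-14 ≤ -6 → i=0, swap nums[0],nums[0] (no change) → [-14, -4, -11, -13, -15, -12, -3, -9, 0, -6]
j=1: nums[1]=-4 > -6 → no swap
j=2: nums[2]=-11 ≤ -6 → i=1, swap nums[1],nums[2] → [-14, -11, -4, -13, -15, -12, -3, -9, 0, -6]
j=3: nums[3]=-13 ≤ -6 → i=2, swap nums[2],nums[3] → [-14, -11, -13, -4, -15, -12, -3, -9, 0, -6]
j=4: nums[4]=-15 ≤ -6 → i=3, swap nums[3],nums[4] → [-14, -11, -13, -15, -4, -12, -3, -9, 0, -6]
j=5: nums[5]=-12 ≤ -6 → i=4, swap nums[4],nums[5] → [-14, -11, -13, -15, -12, -4, -3, -9, 0, -6]
j=6: nums[6]=-3 > -6 → no swap
j=7: nums[7]=-9 ≤ -6 → i=5, swap nums[5],nums[7] → [-14, -11, -13, -15, -12, -9, -3, -4, 0, -6]
j=8: nums[8]=0 > -6 → no swap
(after j=8) nums = [-14, -11, -13, -15, -12, -9, -3, -4, 0, -6]

[-14, -11, -13, -15, -12, -9, -3, -4, 0, -6]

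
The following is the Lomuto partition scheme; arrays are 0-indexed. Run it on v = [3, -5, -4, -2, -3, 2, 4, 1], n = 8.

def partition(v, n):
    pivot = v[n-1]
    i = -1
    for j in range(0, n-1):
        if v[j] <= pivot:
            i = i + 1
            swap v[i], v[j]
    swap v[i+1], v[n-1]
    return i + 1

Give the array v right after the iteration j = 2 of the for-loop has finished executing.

[-5, -4, 3, -2, -3, 2, 4, 1]

pivot=1, i=-1
j=0: 3>1, skip
j=1: -5≤1, i=0, swap(0,1) ⇒ [-5, 3, -4, -2, -3, 2, 4, 1]
j=2: -4≤1, i=1, swap(1,2) ⇒ [-5, -4, 3, -2, -3, 2, 4, 1]
(after j=2) v = [-5, -4, 3, -2, -3, 2, 4, 1]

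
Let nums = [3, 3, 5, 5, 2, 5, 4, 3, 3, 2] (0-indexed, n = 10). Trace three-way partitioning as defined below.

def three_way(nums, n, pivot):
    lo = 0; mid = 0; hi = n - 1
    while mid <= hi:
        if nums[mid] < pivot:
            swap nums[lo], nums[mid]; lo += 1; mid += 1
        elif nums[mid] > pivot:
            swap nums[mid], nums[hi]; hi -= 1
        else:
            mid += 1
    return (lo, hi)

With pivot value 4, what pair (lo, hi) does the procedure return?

(6, 6)

pivot = 4; lo=0, mid=0, hi=9
nums[mid]=3<4: swap nums[0],nums[0]; lo=1,mid=1 → [3, 3, 5, 5, 2, 5, 4, 3, 3, 2]
nums[mid]=3<4: swap nums[1],nums[1]; lo=2,mid=2 → [3, 3, 5, 5, 2, 5, 4, 3, 3, 2]
nums[mid]=5>4: swap nums[2],nums[9]; hi=8 → [3, 3, 2, 5, 2, 5, 4, 3, 3, 5]
nums[mid]=2<4: swap nums[2],nums[2]; lo=3,mid=3 → [3, 3, 2, 5, 2, 5, 4, 3, 3, 5]
nums[mid]=5>4: swap nums[3],nums[8]; hi=7 → [3, 3, 2, 3, 2, 5, 4, 3, 5, 5]
nums[mid]=3<4: swap nums[3],nums[3]; lo=4,mid=4 → [3, 3, 2, 3, 2, 5, 4, 3, 5, 5]
nums[mid]=2<4: swap nums[4],nums[4]; lo=5,mid=5 → [3, 3, 2, 3, 2, 5, 4, 3, 5, 5]
nums[mid]=5>4: swap nums[5],nums[7]; hi=6 → [3, 3, 2, 3, 2, 3, 4, 5, 5, 5]
nums[mid]=3<4: swap nums[5],nums[5]; lo=6,mid=6 → [3, 3, 2, 3, 2, 3, 4, 5, 5, 5]
nums[mid]=4=4: mid=7
end: lo=6, hi=6; nums = [3, 3, 2, 3, 2, 3, 4, 5, 5, 5]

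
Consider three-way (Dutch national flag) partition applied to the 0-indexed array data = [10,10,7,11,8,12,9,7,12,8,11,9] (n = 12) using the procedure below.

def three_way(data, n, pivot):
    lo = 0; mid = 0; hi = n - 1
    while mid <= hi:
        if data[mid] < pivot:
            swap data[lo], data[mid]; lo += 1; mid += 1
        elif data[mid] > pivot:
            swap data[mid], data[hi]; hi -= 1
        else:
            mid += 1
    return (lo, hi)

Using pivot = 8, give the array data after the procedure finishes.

[7,7,8,8,12,9,11,12,10,11,9,10]

lo=0 mid=0 hi=11
10>8: swap(0,11), hi=10 ⇒ [9,10,7,11,8,12,9,7,12,8,11,10]
9>8: swap(0,10), hi=9 ⇒ [11,10,7,11,8,12,9,7,12,8,9,10]
11>8: swap(0,9), hi=8 ⇒ [8,10,7,11,8,12,9,7,12,11,9,10]
8=8: mid=1
10>8: swap(1,8), hi=7 ⇒ [8,12,7,11,8,12,9,7,10,11,9,10]
12>8: swap(1,7), hi=6 ⇒ [8,7,7,11,8,12,9,12,10,11,9,10]
7<8: swap(0,1), lo=1 mid=2 ⇒ [7,8,7,11,8,12,9,12,10,11,9,10]
7<8: swap(1,2), lo=2 mid=3 ⇒ [7,7,8,11,8,12,9,12,10,11,9,10]
11>8: swap(3,6), hi=5 ⇒ [7,7,8,9,8,12,11,12,10,11,9,10]
9>8: swap(3,5), hi=4 ⇒ [7,7,8,12,8,9,11,12,10,11,9,10]
12>8: swap(3,4), hi=3 ⇒ [7,7,8,8,12,9,11,12,10,11,9,10]
8=8: mid=4
done. lo=2 hi=3; data=[7,7,8,8,12,9,11,12,10,11,9,10]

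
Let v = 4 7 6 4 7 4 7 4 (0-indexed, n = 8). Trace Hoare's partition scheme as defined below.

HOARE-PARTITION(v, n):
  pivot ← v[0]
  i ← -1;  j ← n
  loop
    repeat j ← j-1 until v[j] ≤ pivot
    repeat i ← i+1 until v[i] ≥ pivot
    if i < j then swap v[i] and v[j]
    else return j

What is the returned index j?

2

pivot = v[0] = 4; i = -1, j = 8
j→7 (v[7]=4≤4), i→0 (v[0]=4≥4); i<j, swap → 4 7 6 4 7 4 7 4
j→5 (v[5]=4≤4), i→1 (v[1]=7≥4); i<j, swap → 4 4 6 4 7 7 7 4
j→3 (v[3]=4≤4), i→2 (v[2]=6≥4); i<j, swap → 4 4 4 6 7 7 7 4
j→2, i→3; i≥j, return j=2. v = 4 4 4 6 7 7 7 4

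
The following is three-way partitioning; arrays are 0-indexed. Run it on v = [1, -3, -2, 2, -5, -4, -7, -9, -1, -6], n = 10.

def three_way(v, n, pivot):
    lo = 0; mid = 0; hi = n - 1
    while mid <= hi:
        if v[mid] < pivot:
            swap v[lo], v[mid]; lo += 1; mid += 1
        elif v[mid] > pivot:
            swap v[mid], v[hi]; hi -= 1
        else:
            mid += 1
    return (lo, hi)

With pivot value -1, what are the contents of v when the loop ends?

pivot = -1; lo=0, mid=0, hi=9
v[mid]=1>-1: swap v[0],v[9]; hi=8 → [-6, -3, -2, 2, -5, -4, -7, -9, -1, 1]
v[mid]=-6<-1: swap v[0],v[0]; lo=1,mid=1 → [-6, -3, -2, 2, -5, -4, -7, -9, -1, 1]
v[mid]=-3<-1: swap v[1],v[1]; lo=2,mid=2 → [-6, -3, -2, 2, -5, -4, -7, -9, -1, 1]
v[mid]=-2<-1: swap v[2],v[2]; lo=3,mid=3 → [-6, -3, -2, 2, -5, -4, -7, -9, -1, 1]
v[mid]=2>-1: swap v[3],v[8]; hi=7 → [-6, -3, -2, -1, -5, -4, -7, -9, 2, 1]
v[mid]=-1=-1: mid=4
v[mid]=-5<-1: swap v[3],v[4]; lo=4,mid=5 → [-6, -3, -2, -5, -1, -4, -7, -9, 2, 1]
v[mid]=-4<-1: swap v[4],v[5]; lo=5,mid=6 → [-6, -3, -2, -5, -4, -1, -7, -9, 2, 1]
v[mid]=-7<-1: swap v[5],v[6]; lo=6,mid=7 → [-6, -3, -2, -5, -4, -7, -1, -9, 2, 1]
v[mid]=-9<-1: swap v[6],v[7]; lo=7,mid=8 → [-6, -3, -2, -5, -4, -7, -9, -1, 2, 1]
end: lo=7, hi=7; v = [-6, -3, -2, -5, -4, -7, -9, -1, 2, 1]

[-6, -3, -2, -5, -4, -7, -9, -1, 2, 1]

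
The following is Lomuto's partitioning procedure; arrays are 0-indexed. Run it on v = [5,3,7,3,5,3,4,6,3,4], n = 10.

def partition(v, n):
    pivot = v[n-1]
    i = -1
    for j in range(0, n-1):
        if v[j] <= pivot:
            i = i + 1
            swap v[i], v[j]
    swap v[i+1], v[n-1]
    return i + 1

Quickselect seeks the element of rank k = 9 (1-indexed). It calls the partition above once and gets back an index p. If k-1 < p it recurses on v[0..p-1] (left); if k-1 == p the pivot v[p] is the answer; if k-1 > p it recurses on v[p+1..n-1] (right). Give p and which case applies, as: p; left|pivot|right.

5; right

pivot = v[9] = 4; i = -1
j=0: v[0]=5 > 4 → no swap
j=1: v[1]=3 ≤ 4 → i=0, swap v[0],v[1] → [3,5,7,3,5,3,4,6,3,4]
j=2: v[2]=7 > 4 → no swap
j=3: v[3]=3 ≤ 4 → i=1, swap v[1],v[3] → [3,3,7,5,5,3,4,6,3,4]
j=4: v[4]=5 > 4 → no swap
j=5: v[5]=3 ≤ 4 → i=2, swap v[2],v[5] → [3,3,3,5,5,7,4,6,3,4]
j=6: v[6]=4 ≤ 4 → i=3, swap v[3],v[6] → [3,3,3,4,5,7,5,6,3,4]
j=7: v[7]=6 > 4 → no swap
j=8: v[8]=3 ≤ 4 → i=4, swap v[4],v[8] → [3,3,3,4,3,7,5,6,5,4]
final swap v[5],v[9] → [3,3,3,4,3,4,5,6,5,7]; return 5
p = 5; k-1 = 8 > 5 ⇒ right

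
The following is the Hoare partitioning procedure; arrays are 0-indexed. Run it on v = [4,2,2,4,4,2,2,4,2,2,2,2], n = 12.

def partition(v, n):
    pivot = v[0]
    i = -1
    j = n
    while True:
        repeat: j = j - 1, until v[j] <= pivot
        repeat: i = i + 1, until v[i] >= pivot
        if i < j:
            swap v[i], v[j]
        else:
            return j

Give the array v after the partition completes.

pivot=4
j stops at 11 (2), i stops at 0 (4); swap ⇒ [2,2,2,4,4,2,2,4,2,2,2,4]
j stops at 10 (2), i stops at 3 (4); swap ⇒ [2,2,2,2,4,2,2,4,2,2,4,4]
j stops at 9 (2), i stops at 4 (4); swap ⇒ [2,2,2,2,2,2,2,4,2,4,4,4]
j stops at 8 (2), i stops at 7 (4); swap ⇒ [2,2,2,2,2,2,2,2,4,4,4,4]
j stops at 7, i stops at 8; i≥j ⇒ return 7. v=[2,2,2,2,2,2,2,2,4,4,4,4]

[2,2,2,2,2,2,2,2,4,4,4,4]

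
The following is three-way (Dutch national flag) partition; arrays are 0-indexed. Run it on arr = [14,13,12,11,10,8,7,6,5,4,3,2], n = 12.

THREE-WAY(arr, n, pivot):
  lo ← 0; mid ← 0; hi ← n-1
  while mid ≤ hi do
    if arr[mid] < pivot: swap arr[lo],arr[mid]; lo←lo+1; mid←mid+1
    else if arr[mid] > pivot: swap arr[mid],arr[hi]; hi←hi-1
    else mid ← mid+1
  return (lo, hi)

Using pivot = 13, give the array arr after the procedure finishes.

[2,12,11,10,8,7,6,5,4,3,13,14]

lo=0 mid=0 hi=11
14>13: swap(0,11), hi=10 ⇒ [2,13,12,11,10,8,7,6,5,4,3,14]
2<13: swap(0,0), lo=1 mid=1 ⇒ [2,13,12,11,10,8,7,6,5,4,3,14]
13=13: mid=2
12<13: swap(1,2), lo=2 mid=3 ⇒ [2,12,13,11,10,8,7,6,5,4,3,14]
11<13: swap(2,3), lo=3 mid=4 ⇒ [2,12,11,13,10,8,7,6,5,4,3,14]
10<13: swap(3,4), lo=4 mid=5 ⇒ [2,12,11,10,13,8,7,6,5,4,3,14]
8<13: swap(4,5), lo=5 mid=6 ⇒ [2,12,11,10,8,13,7,6,5,4,3,14]
7<13: swap(5,6), lo=6 mid=7 ⇒ [2,12,11,10,8,7,13,6,5,4,3,14]
6<13: swap(6,7), lo=7 mid=8 ⇒ [2,12,11,10,8,7,6,13,5,4,3,14]
5<13: swap(7,8), lo=8 mid=9 ⇒ [2,12,11,10,8,7,6,5,13,4,3,14]
4<13: swap(8,9), lo=9 mid=10 ⇒ [2,12,11,10,8,7,6,5,4,13,3,14]
3<13: swap(9,10), lo=10 mid=11 ⇒ [2,12,11,10,8,7,6,5,4,3,13,14]
done. lo=10 hi=10; arr=[2,12,11,10,8,7,6,5,4,3,13,14]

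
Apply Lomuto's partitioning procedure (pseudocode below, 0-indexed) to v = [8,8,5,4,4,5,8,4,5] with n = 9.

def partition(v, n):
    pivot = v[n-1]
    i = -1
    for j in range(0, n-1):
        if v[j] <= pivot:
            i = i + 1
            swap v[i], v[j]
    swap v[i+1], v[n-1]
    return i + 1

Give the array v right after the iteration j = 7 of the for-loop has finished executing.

pivot = v[8] = 5; i = -1
j=0: v[0]=8 > 5 → no swap
j=1: v[1]=8 > 5 → no swap
j=2: v[2]=5 ≤ 5 → i=0, swap v[0],v[2] → [5,8,8,4,4,5,8,4,5]
j=3: v[3]=4 ≤ 5 → i=1, swap v[1],v[3] → [5,4,8,8,4,5,8,4,5]
j=4: v[4]=4 ≤ 5 → i=2, swap v[2],v[4] → [5,4,4,8,8,5,8,4,5]
j=5: v[5]=5 ≤ 5 → i=3, swap v[3],v[5] → [5,4,4,5,8,8,8,4,5]
j=6: v[6]=8 > 5 → no swap
j=7: v[7]=4 ≤ 5 → i=4, swap v[4],v[7] → [5,4,4,5,4,8,8,8,5]
(after j=7) v = [5,4,4,5,4,8,8,8,5]

[5,4,4,5,4,8,8,8,5]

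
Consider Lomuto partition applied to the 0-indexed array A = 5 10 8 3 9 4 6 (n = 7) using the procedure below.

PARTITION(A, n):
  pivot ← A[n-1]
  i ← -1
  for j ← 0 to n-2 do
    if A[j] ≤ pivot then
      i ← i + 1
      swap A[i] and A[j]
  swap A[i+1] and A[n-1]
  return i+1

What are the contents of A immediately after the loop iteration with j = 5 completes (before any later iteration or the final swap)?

pivot = A[6] = 6; i = -1
j=0: A[0]=5 ≤ 6 → i=0, swap A[0],A[0] (no change) → 5 10 8 3 9 4 6
j=1: A[1]=10 > 6 → no swap
j=2: A[2]=8 > 6 → no swap
j=3: A[3]=3 ≤ 6 → i=1, swap A[1],A[3] → 5 3 8 10 9 4 6
j=4: A[4]=9 > 6 → no swap
j=5: A[5]=4 ≤ 6 → i=2, swap A[2],A[5] → 5 3 4 10 9 8 6
(after j=5) A = 5 3 4 10 9 8 6

5 3 4 10 9 8 6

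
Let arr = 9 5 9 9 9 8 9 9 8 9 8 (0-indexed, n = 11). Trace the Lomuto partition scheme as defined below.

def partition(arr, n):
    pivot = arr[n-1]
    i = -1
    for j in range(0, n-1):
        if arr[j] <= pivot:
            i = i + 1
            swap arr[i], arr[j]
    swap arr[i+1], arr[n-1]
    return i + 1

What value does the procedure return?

3

pivot=8, i=-1
j=0: 9>8, skip
j=1: 5≤8, i=0, swap(0,1) ⇒ 5 9 9 9 9 8 9 9 8 9 8
j=2: 9>8, skip
j=3: 9>8, skip
j=4: 9>8, skip
j=5: 8≤8, i=1, swap(1,5) ⇒ 5 8 9 9 9 9 9 9 8 9 8
j=6: 9>8, skip
j=7: 9>8, skip
j=8: 8≤8, i=2, swap(2,8) ⇒ 5 8 8 9 9 9 9 9 9 9 8
j=9: 9>8, skip
swap(3,10) ⇒ 5 8 8 8 9 9 9 9 9 9 9; return 3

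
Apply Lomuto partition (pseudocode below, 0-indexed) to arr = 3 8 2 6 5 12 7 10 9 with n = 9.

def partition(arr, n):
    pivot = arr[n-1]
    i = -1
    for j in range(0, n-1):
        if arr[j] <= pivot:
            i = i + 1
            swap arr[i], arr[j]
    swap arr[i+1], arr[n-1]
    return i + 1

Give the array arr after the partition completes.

3 8 2 6 5 7 9 10 12

pivot = arr[8] = 9; i = -1
j=0: arr[0]=3 ≤ 9 → i=0, swap arr[0],arr[0] (no change) → 3 8 2 6 5 12 7 10 9
j=1: arr[1]=8 ≤ 9 → i=1, swap arr[1],arr[1] (no change) → 3 8 2 6 5 12 7 10 9
j=2: arr[2]=2 ≤ 9 → i=2, swap arr[2],arr[2] (no change) → 3 8 2 6 5 12 7 10 9
j=3: arr[3]=6 ≤ 9 → i=3, swap arr[3],arr[3] (no change) → 3 8 2 6 5 12 7 10 9
j=4: arr[4]=5 ≤ 9 → i=4, swap arr[4],arr[4] (no change) → 3 8 2 6 5 12 7 10 9
j=5: arr[5]=12 > 9 → no swap
j=6: arr[6]=7 ≤ 9 → i=5, swap arr[5],arr[6] → 3 8 2 6 5 7 12 10 9
j=7: arr[7]=10 > 9 → no swap
final swap arr[6],arr[8] → 3 8 2 6 5 7 9 10 12; return 6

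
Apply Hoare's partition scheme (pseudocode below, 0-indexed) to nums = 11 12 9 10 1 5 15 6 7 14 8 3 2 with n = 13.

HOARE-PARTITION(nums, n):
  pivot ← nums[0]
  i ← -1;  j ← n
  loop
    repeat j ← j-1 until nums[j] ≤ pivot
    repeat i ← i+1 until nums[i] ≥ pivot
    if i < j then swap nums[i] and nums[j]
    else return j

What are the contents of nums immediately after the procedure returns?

2 3 9 10 1 5 8 6 7 14 15 12 11

pivot = nums[0] = 11; i = -1, j = 13
j→12 (nums[12]=2≤11), i→0 (nums[0]=11≥11); i<j, swap → 2 12 9 10 1 5 15 6 7 14 8 3 11
j→11 (nums[11]=3≤11), i→1 (nums[1]=12≥11); i<j, swap → 2 3 9 10 1 5 15 6 7 14 8 12 11
j→10 (nums[10]=8≤11), i→6 (nums[6]=15≥11); i<j, swap → 2 3 9 10 1 5 8 6 7 14 15 12 11
j→8, i→9; i≥j, return j=8. nums = 2 3 9 10 1 5 8 6 7 14 15 12 11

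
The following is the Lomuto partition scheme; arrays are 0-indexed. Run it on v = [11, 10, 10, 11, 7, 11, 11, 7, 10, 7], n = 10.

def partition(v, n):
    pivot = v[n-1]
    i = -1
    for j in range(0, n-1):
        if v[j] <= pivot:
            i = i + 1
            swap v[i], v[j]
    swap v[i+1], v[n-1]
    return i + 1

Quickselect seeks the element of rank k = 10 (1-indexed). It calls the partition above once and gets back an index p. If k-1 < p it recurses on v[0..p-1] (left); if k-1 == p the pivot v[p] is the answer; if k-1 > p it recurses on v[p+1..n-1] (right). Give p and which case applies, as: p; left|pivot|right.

2; right

pivot=7, i=-1
j=0: 11>7, skip
j=1: 10>7, skip
j=2: 10>7, skip
j=3: 11>7, skip
j=4: 7≤7, i=0, swap(0,4) ⇒ [7, 10, 10, 11, 11, 11, 11, 7, 10, 7]
j=5: 11>7, skip
j=6: 11>7, skip
j=7: 7≤7, i=1, swap(1,7) ⇒ [7, 7, 10, 11, 11, 11, 11, 10, 10, 7]
j=8: 10>7, skip
swap(2,9) ⇒ [7, 7, 7, 11, 11, 11, 11, 10, 10, 10]; return 2
p = 2; k-1 = 9 > 2 ⇒ right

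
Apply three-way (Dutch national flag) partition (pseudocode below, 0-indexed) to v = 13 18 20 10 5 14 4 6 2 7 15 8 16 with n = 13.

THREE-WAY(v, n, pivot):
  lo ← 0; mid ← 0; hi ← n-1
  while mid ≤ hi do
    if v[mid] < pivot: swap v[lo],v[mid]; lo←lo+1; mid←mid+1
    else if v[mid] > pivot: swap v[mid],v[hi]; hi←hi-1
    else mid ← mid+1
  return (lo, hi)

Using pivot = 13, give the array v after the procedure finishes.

8 7 10 5 2 4 6 13 14 15 20 16 18

pivot = 13; lo=0, mid=0, hi=12
v[mid]=13=13: mid=1
v[mid]=18>13: swap v[1],v[12]; hi=11 → 13 16 20 10 5 14 4 6 2 7 15 8 18
v[mid]=16>13: swap v[1],v[11]; hi=10 → 13 8 20 10 5 14 4 6 2 7 15 16 18
v[mid]=8<13: swap v[0],v[1]; lo=1,mid=2 → 8 13 20 10 5 14 4 6 2 7 15 16 18
v[mid]=20>13: swap v[2],v[10]; hi=9 → 8 13 15 10 5 14 4 6 2 7 20 16 18
v[mid]=15>13: swap v[2],v[9]; hi=8 → 8 13 7 10 5 14 4 6 2 15 20 16 18
v[mid]=7<13: swap v[1],v[2]; lo=2,mid=3 → 8 7 13 10 5 14 4 6 2 15 20 16 18
v[mid]=10<13: swap v[2],v[3]; lo=3,mid=4 → 8 7 10 13 5 14 4 6 2 15 20 16 18
v[mid]=5<13: swap v[3],v[4]; lo=4,mid=5 → 8 7 10 5 13 14 4 6 2 15 20 16 18
v[mid]=14>13: swap v[5],v[8]; hi=7 → 8 7 10 5 13 2 4 6 14 15 20 16 18
v[mid]=2<13: swap v[4],v[5]; lo=5,mid=6 → 8 7 10 5 2 13 4 6 14 15 20 16 18
v[mid]=4<13: swap v[5],v[6]; lo=6,mid=7 → 8 7 10 5 2 4 13 6 14 15 20 16 18
v[mid]=6<13: swap v[6],v[7]; lo=7,mid=8 → 8 7 10 5 2 4 6 13 14 15 20 16 18
end: lo=7, hi=7; v = 8 7 10 5 2 4 6 13 14 15 20 16 18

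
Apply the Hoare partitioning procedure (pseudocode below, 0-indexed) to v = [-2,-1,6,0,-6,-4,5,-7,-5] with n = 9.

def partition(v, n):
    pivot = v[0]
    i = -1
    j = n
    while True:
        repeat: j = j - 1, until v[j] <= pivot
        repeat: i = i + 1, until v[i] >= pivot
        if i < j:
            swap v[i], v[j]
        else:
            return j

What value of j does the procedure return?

3

pivot = v[0] = -2; i = -1, j = 9
j→8 (v[8]=-5≤-2), i→0 (v[0]=-2≥-2); i<j, swap → [-5,-1,6,0,-6,-4,5,-7,-2]
j→7 (v[7]=-7≤-2), i→1 (v[1]=-1≥-2); i<j, swap → [-5,-7,6,0,-6,-4,5,-1,-2]
j→5 (v[5]=-4≤-2), i→2 (v[2]=6≥-2); i<j, swap → [-5,-7,-4,0,-6,6,5,-1,-2]
j→4 (v[4]=-6≤-2), i→3 (v[3]=0≥-2); i<j, swap → [-5,-7,-4,-6,0,6,5,-1,-2]
j→3, i→4; i≥j, return j=3. v = [-5,-7,-4,-6,0,6,5,-1,-2]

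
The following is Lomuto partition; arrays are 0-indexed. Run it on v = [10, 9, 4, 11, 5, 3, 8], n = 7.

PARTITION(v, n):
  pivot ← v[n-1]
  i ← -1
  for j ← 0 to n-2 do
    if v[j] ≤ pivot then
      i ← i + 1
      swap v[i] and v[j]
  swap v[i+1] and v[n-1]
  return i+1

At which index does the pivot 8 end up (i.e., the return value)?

pivot = v[6] = 8; i = -1
j=0: v[0]=10 > 8 → no swap
j=1: v[1]=9 > 8 → no swap
j=2: v[2]=4 ≤ 8 → i=0, swap v[0],v[2] → [4, 9, 10, 11, 5, 3, 8]
j=3: v[3]=11 > 8 → no swap
j=4: v[4]=5 ≤ 8 → i=1, swap v[1],v[4] → [4, 5, 10, 11, 9, 3, 8]
j=5: v[5]=3 ≤ 8 → i=2, swap v[2],v[5] → [4, 5, 3, 11, 9, 10, 8]
final swap v[3],v[6] → [4, 5, 3, 8, 9, 10, 11]; return 3

3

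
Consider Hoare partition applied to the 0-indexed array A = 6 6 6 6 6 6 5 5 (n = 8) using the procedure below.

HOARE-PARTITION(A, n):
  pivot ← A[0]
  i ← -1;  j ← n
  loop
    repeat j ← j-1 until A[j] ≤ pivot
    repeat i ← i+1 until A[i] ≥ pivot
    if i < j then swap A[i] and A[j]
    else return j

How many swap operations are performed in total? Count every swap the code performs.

pivot=6
j stops at 7 (5), i stops at 0 (6); swap ⇒ 5 6 6 6 6 6 5 6
j stops at 6 (5), i stops at 1 (6); swap ⇒ 5 5 6 6 6 6 6 6
j stops at 5 (6), i stops at 2 (6); swap ⇒ 5 5 6 6 6 6 6 6
j stops at 4 (6), i stops at 3 (6); swap ⇒ 5 5 6 6 6 6 6 6
j stops at 3, i stops at 4; i≥j ⇒ return 3. A=5 5 6 6 6 6 6 6

4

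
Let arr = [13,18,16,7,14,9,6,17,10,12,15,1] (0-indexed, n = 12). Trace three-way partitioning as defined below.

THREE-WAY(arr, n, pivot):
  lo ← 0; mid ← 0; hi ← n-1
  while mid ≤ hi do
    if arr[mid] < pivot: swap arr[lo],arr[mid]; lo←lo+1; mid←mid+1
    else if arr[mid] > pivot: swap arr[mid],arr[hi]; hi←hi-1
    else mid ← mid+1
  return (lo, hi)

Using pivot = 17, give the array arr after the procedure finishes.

[13,1,16,7,14,9,6,10,12,15,17,18]

lo=0 mid=0 hi=11
13<17: swap(0,0), lo=1 mid=1 ⇒ [13,18,16,7,14,9,6,17,10,12,15,1]
18>17: swap(1,11), hi=10 ⇒ [13,1,16,7,14,9,6,17,10,12,15,18]
1<17: swap(1,1), lo=2 mid=2 ⇒ [13,1,16,7,14,9,6,17,10,12,15,18]
16<17: swap(2,2), lo=3 mid=3 ⇒ [13,1,16,7,14,9,6,17,10,12,15,18]
7<17: swap(3,3), lo=4 mid=4 ⇒ [13,1,16,7,14,9,6,17,10,12,15,18]
14<17: swap(4,4), lo=5 mid=5 ⇒ [13,1,16,7,14,9,6,17,10,12,15,18]
9<17: swap(5,5), lo=6 mid=6 ⇒ [13,1,16,7,14,9,6,17,10,12,15,18]
6<17: swap(6,6), lo=7 mid=7 ⇒ [13,1,16,7,14,9,6,17,10,12,15,18]
17=17: mid=8
10<17: swap(7,8), lo=8 mid=9 ⇒ [13,1,16,7,14,9,6,10,17,12,15,18]
12<17: swap(8,9), lo=9 mid=10 ⇒ [13,1,16,7,14,9,6,10,12,17,15,18]
15<17: swap(9,10), lo=10 mid=11 ⇒ [13,1,16,7,14,9,6,10,12,15,17,18]
done. lo=10 hi=10; arr=[13,1,16,7,14,9,6,10,12,15,17,18]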